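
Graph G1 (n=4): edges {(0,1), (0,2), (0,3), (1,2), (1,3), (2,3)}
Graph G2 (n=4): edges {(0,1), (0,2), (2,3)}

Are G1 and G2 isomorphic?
No, not isomorphic

The graphs are NOT isomorphic.

Degrees in G1: deg(0)=3, deg(1)=3, deg(2)=3, deg(3)=3.
Sorted degree sequence of G1: [3, 3, 3, 3].
Degrees in G2: deg(0)=2, deg(1)=1, deg(2)=2, deg(3)=1.
Sorted degree sequence of G2: [2, 2, 1, 1].
The (sorted) degree sequence is an isomorphism invariant, so since G1 and G2 have different degree sequences they cannot be isomorphic.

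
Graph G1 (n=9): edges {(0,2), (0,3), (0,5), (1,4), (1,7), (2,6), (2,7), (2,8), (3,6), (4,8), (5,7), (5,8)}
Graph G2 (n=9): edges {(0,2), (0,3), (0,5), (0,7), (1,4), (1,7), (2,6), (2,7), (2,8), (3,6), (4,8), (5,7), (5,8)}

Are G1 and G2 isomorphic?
No, not isomorphic

The graphs are NOT isomorphic.

Counting edges: G1 has 12 edge(s); G2 has 13 edge(s).
Edge count is an isomorphism invariant (a bijection on vertices induces a bijection on edges), so differing edge counts rule out isomorphism.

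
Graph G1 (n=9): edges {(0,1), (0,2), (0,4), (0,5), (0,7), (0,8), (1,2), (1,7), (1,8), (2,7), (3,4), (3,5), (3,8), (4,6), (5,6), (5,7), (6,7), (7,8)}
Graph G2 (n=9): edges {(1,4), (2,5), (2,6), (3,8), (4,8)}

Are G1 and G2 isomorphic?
No, not isomorphic

The graphs are NOT isomorphic.

Connected components of G1: 1 component(s) with vertex sets [[0, 1, 2, 3, 4, 5, 6, 7, 8]], sizes [9].
Connected components of G2: 4 component(s) with vertex sets [[0], [7], [2, 5, 6], [1, 3, 4, 8]], sizes [1, 1, 3, 4].
The number of connected components (and the multiset of component sizes) is an isomorphism invariant — an isomorphism maps each component of G1 bijectively onto a component of G2. Since G1 has 1 component(s) and G2 has 4, they cannot be isomorphic.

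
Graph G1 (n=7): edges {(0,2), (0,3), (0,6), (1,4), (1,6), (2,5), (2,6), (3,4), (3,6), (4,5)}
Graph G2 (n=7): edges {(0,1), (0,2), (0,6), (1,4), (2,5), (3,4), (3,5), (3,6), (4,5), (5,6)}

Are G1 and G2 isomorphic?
Yes, isomorphic

The graphs are isomorphic.
One valid mapping φ: V(G1) → V(G2): 0→3, 1→2, 2→4, 3→6, 4→0, 5→1, 6→5

Verify φ preserves adjacency — for each edge of G1, its image is an edge of G2:
  (0,2) → (φ(0),φ(2)) = (3,4) ∈ E(G2) ✓
  (0,3) → (φ(0),φ(3)) = (3,6) ∈ E(G2) ✓
  (0,6) → (φ(0),φ(6)) = (3,5) ∈ E(G2) ✓
  (1,4) → (φ(1),φ(4)) = (0,2) ∈ E(G2) ✓
  (1,6) → (φ(1),φ(6)) = (2,5) ∈ E(G2) ✓
  (2,5) → (φ(2),φ(5)) = (1,4) ∈ E(G2) ✓
  (2,6) → (φ(2),φ(6)) = (4,5) ∈ E(G2) ✓
  (3,4) → (φ(3),φ(4)) = (0,6) ∈ E(G2) ✓
  (3,6) → (φ(3),φ(6)) = (5,6) ∈ E(G2) ✓
  (4,5) → (φ(4),φ(5)) = (0,1) ∈ E(G2) ✓
All 10 edges of G1 map to edges of G2, and |E(G1)| = |E(G2)| = 10, so φ is a bijection on edges as well as vertices. Hence G1 ≅ G2.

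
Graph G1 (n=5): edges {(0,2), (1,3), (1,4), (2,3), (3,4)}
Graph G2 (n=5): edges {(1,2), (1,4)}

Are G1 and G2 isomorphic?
No, not isomorphic

The graphs are NOT isomorphic.

Connected components of G1: 1 component(s) with vertex sets [[0, 1, 2, 3, 4]], sizes [5].
Connected components of G2: 3 component(s) with vertex sets [[0], [3], [1, 2, 4]], sizes [1, 1, 3].
The number of connected components (and the multiset of component sizes) is an isomorphism invariant — an isomorphism maps each component of G1 bijectively onto a component of G2. Since G1 has 1 component(s) and G2 has 3, they cannot be isomorphic.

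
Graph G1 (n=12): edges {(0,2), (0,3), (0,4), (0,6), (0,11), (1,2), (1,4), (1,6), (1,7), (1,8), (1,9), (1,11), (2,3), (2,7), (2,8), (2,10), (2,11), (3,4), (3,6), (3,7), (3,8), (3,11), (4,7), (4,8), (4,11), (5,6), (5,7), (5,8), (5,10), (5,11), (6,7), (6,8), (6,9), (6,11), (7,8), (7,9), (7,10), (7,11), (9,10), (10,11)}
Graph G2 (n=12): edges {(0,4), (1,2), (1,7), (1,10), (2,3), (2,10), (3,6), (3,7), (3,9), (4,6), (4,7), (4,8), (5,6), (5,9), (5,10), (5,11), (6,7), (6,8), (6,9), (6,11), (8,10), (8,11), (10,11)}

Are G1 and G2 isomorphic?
No, not isomorphic

The graphs are NOT isomorphic.

Degrees in G1: deg(0)=5, deg(1)=7, deg(2)=7, deg(3)=7, deg(4)=6, deg(5)=5, deg(6)=8, deg(7)=10, deg(8)=7, deg(9)=4, deg(10)=5, deg(11)=9.
Sorted degree sequence of G1: [10, 9, 8, 7, 7, 7, 7, 6, 5, 5, 5, 4].
Degrees in G2: deg(0)=1, deg(1)=3, deg(2)=3, deg(3)=4, deg(4)=4, deg(5)=4, deg(6)=7, deg(7)=4, deg(8)=4, deg(9)=3, deg(10)=5, deg(11)=4.
Sorted degree sequence of G2: [7, 5, 4, 4, 4, 4, 4, 4, 3, 3, 3, 1].
The (sorted) degree sequence is an isomorphism invariant, so since G1 and G2 have different degree sequences they cannot be isomorphic.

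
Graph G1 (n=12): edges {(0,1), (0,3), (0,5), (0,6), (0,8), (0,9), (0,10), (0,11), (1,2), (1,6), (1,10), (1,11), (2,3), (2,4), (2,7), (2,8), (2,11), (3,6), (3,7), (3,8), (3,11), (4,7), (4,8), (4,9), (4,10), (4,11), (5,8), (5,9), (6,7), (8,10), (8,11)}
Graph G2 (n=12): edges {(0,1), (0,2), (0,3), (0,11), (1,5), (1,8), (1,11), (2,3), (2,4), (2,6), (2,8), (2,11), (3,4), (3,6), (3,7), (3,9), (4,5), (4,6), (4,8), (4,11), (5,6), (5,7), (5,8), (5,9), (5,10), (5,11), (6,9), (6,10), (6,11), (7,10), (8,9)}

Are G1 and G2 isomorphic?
Yes, isomorphic

The graphs are isomorphic.
One valid mapping φ: V(G1) → V(G2): 0→5, 1→8, 2→2, 3→11, 4→3, 5→10, 6→1, 7→0, 8→6, 9→7, 10→9, 11→4

Verify φ preserves adjacency — for each edge of G1, its image is an edge of G2:
  (0,1) → (φ(0),φ(1)) = (5,8) ∈ E(G2) ✓
  (0,3) → (φ(0),φ(3)) = (5,11) ∈ E(G2) ✓
  (0,5) → (φ(0),φ(5)) = (5,10) ∈ E(G2) ✓
  (0,6) → (φ(0),φ(6)) = (1,5) ∈ E(G2) ✓
  (0,8) → (φ(0),φ(8)) = (5,6) ∈ E(G2) ✓
  (0,9) → (φ(0),φ(9)) = (5,7) ∈ E(G2) ✓
  (0,10) → (φ(0),φ(10)) = (5,9) ∈ E(G2) ✓
  (0,11) → (φ(0),φ(11)) = (4,5) ∈ E(G2) ✓
  (1,2) → (φ(1),φ(2)) = (2,8) ∈ E(G2) ✓
  (1,6) → (φ(1),φ(6)) = (1,8) ∈ E(G2) ✓
  (1,10) → (φ(1),φ(10)) = (8,9) ∈ E(G2) ✓
  (1,11) → (φ(1),φ(11)) = (4,8) ∈ E(G2) ✓
  (2,3) → (φ(2),φ(3)) = (2,11) ∈ E(G2) ✓
  (2,4) → (φ(2),φ(4)) = (2,3) ∈ E(G2) ✓
  (2,7) → (φ(2),φ(7)) = (0,2) ∈ E(G2) ✓
  (2,8) → (φ(2),φ(8)) = (2,6) ∈ E(G2) ✓
  (2,11) → (φ(2),φ(11)) = (2,4) ∈ E(G2) ✓
  (3,6) → (φ(3),φ(6)) = (1,11) ∈ E(G2) ✓
  (3,7) → (φ(3),φ(7)) = (0,11) ∈ E(G2) ✓
  (3,8) → (φ(3),φ(8)) = (6,11) ∈ E(G2) ✓
  (3,11) → (φ(3),φ(11)) = (4,11) ∈ E(G2) ✓
  (4,7) → (φ(4),φ(7)) = (0,3) ∈ E(G2) ✓
  (4,8) → (φ(4),φ(8)) = (3,6) ∈ E(G2) ✓
  (4,9) → (φ(4),φ(9)) = (3,7) ∈ E(G2) ✓
  (4,10) → (φ(4),φ(10)) = (3,9) ∈ E(G2) ✓
  (4,11) → (φ(4),φ(11)) = (3,4) ∈ E(G2) ✓
  (5,8) → (φ(5),φ(8)) = (6,10) ∈ E(G2) ✓
  (5,9) → (φ(5),φ(9)) = (7,10) ∈ E(G2) ✓
  (6,7) → (φ(6),φ(7)) = (0,1) ∈ E(G2) ✓
  (8,10) → (φ(8),φ(10)) = (6,9) ∈ E(G2) ✓
  (8,11) → (φ(8),φ(11)) = (4,6) ∈ E(G2) ✓
All 31 edges of G1 map to edges of G2, and |E(G1)| = |E(G2)| = 31, so φ is a bijection on edges as well as vertices. Hence G1 ≅ G2.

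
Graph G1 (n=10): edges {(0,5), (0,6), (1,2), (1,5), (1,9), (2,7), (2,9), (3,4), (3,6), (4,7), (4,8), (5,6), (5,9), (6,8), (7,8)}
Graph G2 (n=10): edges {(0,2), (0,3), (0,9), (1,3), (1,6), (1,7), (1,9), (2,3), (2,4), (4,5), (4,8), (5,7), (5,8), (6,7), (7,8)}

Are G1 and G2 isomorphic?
Yes, isomorphic

The graphs are isomorphic.
One valid mapping φ: V(G1) → V(G2): 0→6, 1→5, 2→4, 3→9, 4→0, 5→7, 6→1, 7→2, 8→3, 9→8

Verify φ preserves adjacency — for each edge of G1, its image is an edge of G2:
  (0,5) → (φ(0),φ(5)) = (6,7) ∈ E(G2) ✓
  (0,6) → (φ(0),φ(6)) = (1,6) ∈ E(G2) ✓
  (1,2) → (φ(1),φ(2)) = (4,5) ∈ E(G2) ✓
  (1,5) → (φ(1),φ(5)) = (5,7) ∈ E(G2) ✓
  (1,9) → (φ(1),φ(9)) = (5,8) ∈ E(G2) ✓
  (2,7) → (φ(2),φ(7)) = (2,4) ∈ E(G2) ✓
  (2,9) → (φ(2),φ(9)) = (4,8) ∈ E(G2) ✓
  (3,4) → (φ(3),φ(4)) = (0,9) ∈ E(G2) ✓
  (3,6) → (φ(3),φ(6)) = (1,9) ∈ E(G2) ✓
  (4,7) → (φ(4),φ(7)) = (0,2) ∈ E(G2) ✓
  (4,8) → (φ(4),φ(8)) = (0,3) ∈ E(G2) ✓
  (5,6) → (φ(5),φ(6)) = (1,7) ∈ E(G2) ✓
  (5,9) → (φ(5),φ(9)) = (7,8) ∈ E(G2) ✓
  (6,8) → (φ(6),φ(8)) = (1,3) ∈ E(G2) ✓
  (7,8) → (φ(7),φ(8)) = (2,3) ∈ E(G2) ✓
All 15 edges of G1 map to edges of G2, and |E(G1)| = |E(G2)| = 15, so φ is a bijection on edges as well as vertices. Hence G1 ≅ G2.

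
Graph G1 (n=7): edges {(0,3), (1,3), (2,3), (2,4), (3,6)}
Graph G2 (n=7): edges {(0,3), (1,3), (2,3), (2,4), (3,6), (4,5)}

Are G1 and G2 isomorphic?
No, not isomorphic

The graphs are NOT isomorphic.

Counting edges: G1 has 5 edge(s); G2 has 6 edge(s).
Edge count is an isomorphism invariant (a bijection on vertices induces a bijection on edges), so differing edge counts rule out isomorphism.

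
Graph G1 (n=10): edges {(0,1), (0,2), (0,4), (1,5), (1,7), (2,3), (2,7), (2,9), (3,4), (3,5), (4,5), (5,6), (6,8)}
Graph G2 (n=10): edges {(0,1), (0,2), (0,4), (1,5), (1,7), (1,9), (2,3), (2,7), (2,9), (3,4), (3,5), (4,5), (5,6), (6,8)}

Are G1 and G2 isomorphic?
No, not isomorphic

The graphs are NOT isomorphic.

Counting edges: G1 has 13 edge(s); G2 has 14 edge(s).
Edge count is an isomorphism invariant (a bijection on vertices induces a bijection on edges), so differing edge counts rule out isomorphism.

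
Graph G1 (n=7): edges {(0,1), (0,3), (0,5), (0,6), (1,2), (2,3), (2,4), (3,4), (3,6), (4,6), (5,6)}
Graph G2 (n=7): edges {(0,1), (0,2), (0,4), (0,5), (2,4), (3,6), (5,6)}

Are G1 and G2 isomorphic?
No, not isomorphic

The graphs are NOT isomorphic.

Counting triangles (3-cliques): G1 has 4, G2 has 1.
Triangle count is an isomorphism invariant, so differing triangle counts rule out isomorphism.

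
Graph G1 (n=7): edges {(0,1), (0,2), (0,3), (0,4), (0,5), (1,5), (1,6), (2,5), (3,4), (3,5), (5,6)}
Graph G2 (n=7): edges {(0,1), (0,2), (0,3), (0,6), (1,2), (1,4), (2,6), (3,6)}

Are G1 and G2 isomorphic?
No, not isomorphic

The graphs are NOT isomorphic.

Connected components of G1: 1 component(s) with vertex sets [[0, 1, 2, 3, 4, 5, 6]], sizes [7].
Connected components of G2: 2 component(s) with vertex sets [[5], [0, 1, 2, 3, 4, 6]], sizes [1, 6].
The number of connected components (and the multiset of component sizes) is an isomorphism invariant — an isomorphism maps each component of G1 bijectively onto a component of G2. Since G1 has 1 component(s) and G2 has 2, they cannot be isomorphic.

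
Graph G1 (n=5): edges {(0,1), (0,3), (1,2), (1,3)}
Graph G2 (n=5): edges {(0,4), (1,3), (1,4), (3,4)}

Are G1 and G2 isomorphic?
Yes, isomorphic

The graphs are isomorphic.
One valid mapping φ: V(G1) → V(G2): 0→3, 1→4, 2→0, 3→1, 4→2

Verify φ preserves adjacency — for each edge of G1, its image is an edge of G2:
  (0,1) → (φ(0),φ(1)) = (3,4) ∈ E(G2) ✓
  (0,3) → (φ(0),φ(3)) = (1,3) ∈ E(G2) ✓
  (1,2) → (φ(1),φ(2)) = (0,4) ∈ E(G2) ✓
  (1,3) → (φ(1),φ(3)) = (1,4) ∈ E(G2) ✓
All 4 edges of G1 map to edges of G2, and |E(G1)| = |E(G2)| = 4, so φ is a bijection on edges as well as vertices. Hence G1 ≅ G2.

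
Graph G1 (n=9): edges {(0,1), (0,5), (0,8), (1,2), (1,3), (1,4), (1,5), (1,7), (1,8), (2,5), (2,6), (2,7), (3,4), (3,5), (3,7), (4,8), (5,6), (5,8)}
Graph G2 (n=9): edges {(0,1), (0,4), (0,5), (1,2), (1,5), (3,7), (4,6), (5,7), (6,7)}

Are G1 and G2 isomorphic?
No, not isomorphic

The graphs are NOT isomorphic.

Connected components of G1: 1 component(s) with vertex sets [[0, 1, 2, 3, 4, 5, 6, 7, 8]], sizes [9].
Connected components of G2: 2 component(s) with vertex sets [[8], [0, 1, 2, 3, 4, 5, 6, 7]], sizes [1, 8].
The number of connected components (and the multiset of component sizes) is an isomorphism invariant — an isomorphism maps each component of G1 bijectively onto a component of G2. Since G1 has 1 component(s) and G2 has 2, they cannot be isomorphic.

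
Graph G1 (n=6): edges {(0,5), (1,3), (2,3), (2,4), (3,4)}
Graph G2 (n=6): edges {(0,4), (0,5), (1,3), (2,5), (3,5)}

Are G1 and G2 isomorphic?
No, not isomorphic

The graphs are NOT isomorphic.

Counting triangles (3-cliques): G1 has 1, G2 has 0.
Triangle count is an isomorphism invariant, so differing triangle counts rule out isomorphism.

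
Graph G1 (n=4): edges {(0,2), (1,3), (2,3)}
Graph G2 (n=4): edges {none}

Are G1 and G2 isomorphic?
No, not isomorphic

The graphs are NOT isomorphic.

Connected components of G1: 1 component(s) with vertex sets [[0, 1, 2, 3]], sizes [4].
Connected components of G2: 4 component(s) with vertex sets [[0], [1], [2], [3]], sizes [1, 1, 1, 1].
The number of connected components (and the multiset of component sizes) is an isomorphism invariant — an isomorphism maps each component of G1 bijectively onto a component of G2. Since G1 has 1 component(s) and G2 has 4, they cannot be isomorphic.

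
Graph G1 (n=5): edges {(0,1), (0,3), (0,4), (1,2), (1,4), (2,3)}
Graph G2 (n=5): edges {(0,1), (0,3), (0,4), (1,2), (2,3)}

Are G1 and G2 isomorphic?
No, not isomorphic

The graphs are NOT isomorphic.

Counting edges: G1 has 6 edge(s); G2 has 5 edge(s).
Edge count is an isomorphism invariant (a bijection on vertices induces a bijection on edges), so differing edge counts rule out isomorphism.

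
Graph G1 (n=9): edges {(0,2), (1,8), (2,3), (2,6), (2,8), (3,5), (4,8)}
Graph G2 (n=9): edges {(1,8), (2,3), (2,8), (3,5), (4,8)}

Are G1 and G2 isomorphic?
No, not isomorphic

The graphs are NOT isomorphic.

Counting edges: G1 has 7 edge(s); G2 has 5 edge(s).
Edge count is an isomorphism invariant (a bijection on vertices induces a bijection on edges), so differing edge counts rule out isomorphism.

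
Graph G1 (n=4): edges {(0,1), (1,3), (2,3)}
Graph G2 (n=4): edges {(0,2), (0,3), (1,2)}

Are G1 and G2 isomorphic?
Yes, isomorphic

The graphs are isomorphic.
One valid mapping φ: V(G1) → V(G2): 0→3, 1→0, 2→1, 3→2

Verify φ preserves adjacency — for each edge of G1, its image is an edge of G2:
  (0,1) → (φ(0),φ(1)) = (0,3) ∈ E(G2) ✓
  (1,3) → (φ(1),φ(3)) = (0,2) ∈ E(G2) ✓
  (2,3) → (φ(2),φ(3)) = (1,2) ∈ E(G2) ✓
All 3 edges of G1 map to edges of G2, and |E(G1)| = |E(G2)| = 3, so φ is a bijection on edges as well as vertices. Hence G1 ≅ G2.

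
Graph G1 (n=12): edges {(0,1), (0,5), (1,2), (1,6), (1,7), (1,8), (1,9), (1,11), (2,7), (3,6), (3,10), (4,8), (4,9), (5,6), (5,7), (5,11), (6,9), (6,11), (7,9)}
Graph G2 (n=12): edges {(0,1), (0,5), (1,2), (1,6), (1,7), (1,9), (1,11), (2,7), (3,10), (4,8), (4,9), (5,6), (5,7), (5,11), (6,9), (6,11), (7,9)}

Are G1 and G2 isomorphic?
No, not isomorphic

The graphs are NOT isomorphic.

Counting edges: G1 has 19 edge(s); G2 has 17 edge(s).
Edge count is an isomorphism invariant (a bijection on vertices induces a bijection on edges), so differing edge counts rule out isomorphism.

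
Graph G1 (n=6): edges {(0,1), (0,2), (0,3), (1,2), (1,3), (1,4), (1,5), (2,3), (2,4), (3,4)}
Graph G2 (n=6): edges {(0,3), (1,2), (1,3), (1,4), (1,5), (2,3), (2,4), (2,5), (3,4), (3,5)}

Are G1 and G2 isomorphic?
Yes, isomorphic

The graphs are isomorphic.
One valid mapping φ: V(G1) → V(G2): 0→4, 1→3, 2→1, 3→2, 4→5, 5→0

Verify φ preserves adjacency — for each edge of G1, its image is an edge of G2:
  (0,1) → (φ(0),φ(1)) = (3,4) ∈ E(G2) ✓
  (0,2) → (φ(0),φ(2)) = (1,4) ∈ E(G2) ✓
  (0,3) → (φ(0),φ(3)) = (2,4) ∈ E(G2) ✓
  (1,2) → (φ(1),φ(2)) = (1,3) ∈ E(G2) ✓
  (1,3) → (φ(1),φ(3)) = (2,3) ∈ E(G2) ✓
  (1,4) → (φ(1),φ(4)) = (3,5) ∈ E(G2) ✓
  (1,5) → (φ(1),φ(5)) = (0,3) ∈ E(G2) ✓
  (2,3) → (φ(2),φ(3)) = (1,2) ∈ E(G2) ✓
  (2,4) → (φ(2),φ(4)) = (1,5) ∈ E(G2) ✓
  (3,4) → (φ(3),φ(4)) = (2,5) ∈ E(G2) ✓
All 10 edges of G1 map to edges of G2, and |E(G1)| = |E(G2)| = 10, so φ is a bijection on edges as well as vertices. Hence G1 ≅ G2.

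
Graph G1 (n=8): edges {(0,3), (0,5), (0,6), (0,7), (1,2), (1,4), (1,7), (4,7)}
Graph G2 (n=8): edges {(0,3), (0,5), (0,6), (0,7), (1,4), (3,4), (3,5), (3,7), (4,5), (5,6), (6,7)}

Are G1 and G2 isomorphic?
No, not isomorphic

The graphs are NOT isomorphic.

Counting triangles (3-cliques): G1 has 1, G2 has 5.
Triangle count is an isomorphism invariant, so differing triangle counts rule out isomorphism.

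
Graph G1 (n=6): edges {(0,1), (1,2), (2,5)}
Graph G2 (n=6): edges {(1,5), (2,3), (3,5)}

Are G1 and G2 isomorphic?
Yes, isomorphic

The graphs are isomorphic.
One valid mapping φ: V(G1) → V(G2): 0→1, 1→5, 2→3, 3→0, 4→4, 5→2

Verify φ preserves adjacency — for each edge of G1, its image is an edge of G2:
  (0,1) → (φ(0),φ(1)) = (1,5) ∈ E(G2) ✓
  (1,2) → (φ(1),φ(2)) = (3,5) ∈ E(G2) ✓
  (2,5) → (φ(2),φ(5)) = (2,3) ∈ E(G2) ✓
All 3 edges of G1 map to edges of G2, and |E(G1)| = |E(G2)| = 3, so φ is a bijection on edges as well as vertices. Hence G1 ≅ G2.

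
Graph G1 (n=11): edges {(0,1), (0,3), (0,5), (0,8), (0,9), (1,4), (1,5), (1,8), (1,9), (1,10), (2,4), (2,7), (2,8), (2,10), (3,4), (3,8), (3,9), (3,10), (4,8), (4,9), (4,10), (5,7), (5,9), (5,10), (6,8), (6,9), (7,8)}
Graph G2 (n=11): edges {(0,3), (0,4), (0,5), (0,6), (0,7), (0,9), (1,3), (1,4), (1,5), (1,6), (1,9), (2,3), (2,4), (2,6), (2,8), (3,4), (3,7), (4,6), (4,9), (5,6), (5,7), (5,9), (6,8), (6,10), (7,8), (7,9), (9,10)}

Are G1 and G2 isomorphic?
Yes, isomorphic

The graphs are isomorphic.
One valid mapping φ: V(G1) → V(G2): 0→5, 1→0, 2→2, 3→1, 4→4, 5→7, 6→10, 7→8, 8→6, 9→9, 10→3

Verify φ preserves adjacency — for each edge of G1, its image is an edge of G2:
  (0,1) → (φ(0),φ(1)) = (0,5) ∈ E(G2) ✓
  (0,3) → (φ(0),φ(3)) = (1,5) ∈ E(G2) ✓
  (0,5) → (φ(0),φ(5)) = (5,7) ∈ E(G2) ✓
  (0,8) → (φ(0),φ(8)) = (5,6) ∈ E(G2) ✓
  (0,9) → (φ(0),φ(9)) = (5,9) ∈ E(G2) ✓
  (1,4) → (φ(1),φ(4)) = (0,4) ∈ E(G2) ✓
  (1,5) → (φ(1),φ(5)) = (0,7) ∈ E(G2) ✓
  (1,8) → (φ(1),φ(8)) = (0,6) ∈ E(G2) ✓
  (1,9) → (φ(1),φ(9)) = (0,9) ∈ E(G2) ✓
  (1,10) → (φ(1),φ(10)) = (0,3) ∈ E(G2) ✓
  (2,4) → (φ(2),φ(4)) = (2,4) ∈ E(G2) ✓
  (2,7) → (φ(2),φ(7)) = (2,8) ∈ E(G2) ✓
  (2,8) → (φ(2),φ(8)) = (2,6) ∈ E(G2) ✓
  (2,10) → (φ(2),φ(10)) = (2,3) ∈ E(G2) ✓
  (3,4) → (φ(3),φ(4)) = (1,4) ∈ E(G2) ✓
  (3,8) → (φ(3),φ(8)) = (1,6) ∈ E(G2) ✓
  (3,9) → (φ(3),φ(9)) = (1,9) ∈ E(G2) ✓
  (3,10) → (φ(3),φ(10)) = (1,3) ∈ E(G2) ✓
  (4,8) → (φ(4),φ(8)) = (4,6) ∈ E(G2) ✓
  (4,9) → (φ(4),φ(9)) = (4,9) ∈ E(G2) ✓
  (4,10) → (φ(4),φ(10)) = (3,4) ∈ E(G2) ✓
  (5,7) → (φ(5),φ(7)) = (7,8) ∈ E(G2) ✓
  (5,9) → (φ(5),φ(9)) = (7,9) ∈ E(G2) ✓
  (5,10) → (φ(5),φ(10)) = (3,7) ∈ E(G2) ✓
  (6,8) → (φ(6),φ(8)) = (6,10) ∈ E(G2) ✓
  (6,9) → (φ(6),φ(9)) = (9,10) ∈ E(G2) ✓
  (7,8) → (φ(7),φ(8)) = (6,8) ∈ E(G2) ✓
All 27 edges of G1 map to edges of G2, and |E(G1)| = |E(G2)| = 27, so φ is a bijection on edges as well as vertices. Hence G1 ≅ G2.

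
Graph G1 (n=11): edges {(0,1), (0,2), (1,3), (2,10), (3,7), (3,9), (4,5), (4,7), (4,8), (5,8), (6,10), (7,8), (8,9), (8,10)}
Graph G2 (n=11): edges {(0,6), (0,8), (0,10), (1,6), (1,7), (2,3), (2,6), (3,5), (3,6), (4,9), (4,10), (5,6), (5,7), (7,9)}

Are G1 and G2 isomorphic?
Yes, isomorphic

The graphs are isomorphic.
One valid mapping φ: V(G1) → V(G2): 0→4, 1→9, 2→10, 3→7, 4→3, 5→2, 6→8, 7→5, 8→6, 9→1, 10→0

Verify φ preserves adjacency — for each edge of G1, its image is an edge of G2:
  (0,1) → (φ(0),φ(1)) = (4,9) ∈ E(G2) ✓
  (0,2) → (φ(0),φ(2)) = (4,10) ∈ E(G2) ✓
  (1,3) → (φ(1),φ(3)) = (7,9) ∈ E(G2) ✓
  (2,10) → (φ(2),φ(10)) = (0,10) ∈ E(G2) ✓
  (3,7) → (φ(3),φ(7)) = (5,7) ∈ E(G2) ✓
  (3,9) → (φ(3),φ(9)) = (1,7) ∈ E(G2) ✓
  (4,5) → (φ(4),φ(5)) = (2,3) ∈ E(G2) ✓
  (4,7) → (φ(4),φ(7)) = (3,5) ∈ E(G2) ✓
  (4,8) → (φ(4),φ(8)) = (3,6) ∈ E(G2) ✓
  (5,8) → (φ(5),φ(8)) = (2,6) ∈ E(G2) ✓
  (6,10) → (φ(6),φ(10)) = (0,8) ∈ E(G2) ✓
  (7,8) → (φ(7),φ(8)) = (5,6) ∈ E(G2) ✓
  (8,9) → (φ(8),φ(9)) = (1,6) ∈ E(G2) ✓
  (8,10) → (φ(8),φ(10)) = (0,6) ∈ E(G2) ✓
All 14 edges of G1 map to edges of G2, and |E(G1)| = |E(G2)| = 14, so φ is a bijection on edges as well as vertices. Hence G1 ≅ G2.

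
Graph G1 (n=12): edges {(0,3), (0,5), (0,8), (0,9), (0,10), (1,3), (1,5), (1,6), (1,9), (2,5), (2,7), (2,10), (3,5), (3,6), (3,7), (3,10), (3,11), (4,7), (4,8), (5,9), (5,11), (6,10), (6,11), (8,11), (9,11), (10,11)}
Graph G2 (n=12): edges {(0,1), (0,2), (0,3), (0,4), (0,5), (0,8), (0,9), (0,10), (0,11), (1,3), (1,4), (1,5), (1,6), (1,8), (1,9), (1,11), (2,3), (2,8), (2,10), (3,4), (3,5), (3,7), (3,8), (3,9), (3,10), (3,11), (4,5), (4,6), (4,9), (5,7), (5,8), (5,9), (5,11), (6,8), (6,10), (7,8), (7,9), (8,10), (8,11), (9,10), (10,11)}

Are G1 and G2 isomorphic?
No, not isomorphic

The graphs are NOT isomorphic.

Degrees in G1: deg(0)=5, deg(1)=4, deg(2)=3, deg(3)=7, deg(4)=2, deg(5)=6, deg(6)=4, deg(7)=3, deg(8)=3, deg(9)=4, deg(10)=5, deg(11)=6.
Sorted degree sequence of G1: [7, 6, 6, 5, 5, 4, 4, 4, 3, 3, 3, 2].
Degrees in G2: deg(0)=9, deg(1)=8, deg(2)=4, deg(3)=10, deg(4)=6, deg(5)=8, deg(6)=4, deg(7)=4, deg(8)=9, deg(9)=7, deg(10)=7, deg(11)=6.
Sorted degree sequence of G2: [10, 9, 9, 8, 8, 7, 7, 6, 6, 4, 4, 4].
The (sorted) degree sequence is an isomorphism invariant, so since G1 and G2 have different degree sequences they cannot be isomorphic.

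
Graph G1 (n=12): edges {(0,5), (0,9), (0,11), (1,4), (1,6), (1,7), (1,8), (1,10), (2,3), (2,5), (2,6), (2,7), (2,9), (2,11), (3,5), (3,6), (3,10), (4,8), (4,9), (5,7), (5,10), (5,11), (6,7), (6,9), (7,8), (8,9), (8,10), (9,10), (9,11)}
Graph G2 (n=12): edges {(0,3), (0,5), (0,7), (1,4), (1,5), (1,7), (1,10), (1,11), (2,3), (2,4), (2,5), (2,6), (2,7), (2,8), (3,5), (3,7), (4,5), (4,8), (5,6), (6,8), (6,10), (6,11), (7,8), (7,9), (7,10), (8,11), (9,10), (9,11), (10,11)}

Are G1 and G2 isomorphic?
Yes, isomorphic

The graphs are isomorphic.
One valid mapping φ: V(G1) → V(G2): 0→0, 1→11, 2→2, 3→4, 4→9, 5→5, 6→8, 7→6, 8→10, 9→7, 10→1, 11→3

Verify φ preserves adjacency — for each edge of G1, its image is an edge of G2:
  (0,5) → (φ(0),φ(5)) = (0,5) ∈ E(G2) ✓
  (0,9) → (φ(0),φ(9)) = (0,7) ∈ E(G2) ✓
  (0,11) → (φ(0),φ(11)) = (0,3) ∈ E(G2) ✓
  (1,4) → (φ(1),φ(4)) = (9,11) ∈ E(G2) ✓
  (1,6) → (φ(1),φ(6)) = (8,11) ∈ E(G2) ✓
  (1,7) → (φ(1),φ(7)) = (6,11) ∈ E(G2) ✓
  (1,8) → (φ(1),φ(8)) = (10,11) ∈ E(G2) ✓
  (1,10) → (φ(1),φ(10)) = (1,11) ∈ E(G2) ✓
  (2,3) → (φ(2),φ(3)) = (2,4) ∈ E(G2) ✓
  (2,5) → (φ(2),φ(5)) = (2,5) ∈ E(G2) ✓
  (2,6) → (φ(2),φ(6)) = (2,8) ∈ E(G2) ✓
  (2,7) → (φ(2),φ(7)) = (2,6) ∈ E(G2) ✓
  (2,9) → (φ(2),φ(9)) = (2,7) ∈ E(G2) ✓
  (2,11) → (φ(2),φ(11)) = (2,3) ∈ E(G2) ✓
  (3,5) → (φ(3),φ(5)) = (4,5) ∈ E(G2) ✓
  (3,6) → (φ(3),φ(6)) = (4,8) ∈ E(G2) ✓
  (3,10) → (φ(3),φ(10)) = (1,4) ∈ E(G2) ✓
  (4,8) → (φ(4),φ(8)) = (9,10) ∈ E(G2) ✓
  (4,9) → (φ(4),φ(9)) = (7,9) ∈ E(G2) ✓
  (5,7) → (φ(5),φ(7)) = (5,6) ∈ E(G2) ✓
  (5,10) → (φ(5),φ(10)) = (1,5) ∈ E(G2) ✓
  (5,11) → (φ(5),φ(11)) = (3,5) ∈ E(G2) ✓
  (6,7) → (φ(6),φ(7)) = (6,8) ∈ E(G2) ✓
  (6,9) → (φ(6),φ(9)) = (7,8) ∈ E(G2) ✓
  (7,8) → (φ(7),φ(8)) = (6,10) ∈ E(G2) ✓
  (8,9) → (φ(8),φ(9)) = (7,10) ∈ E(G2) ✓
  (8,10) → (φ(8),φ(10)) = (1,10) ∈ E(G2) ✓
  (9,10) → (φ(9),φ(10)) = (1,7) ∈ E(G2) ✓
  (9,11) → (φ(9),φ(11)) = (3,7) ∈ E(G2) ✓
All 29 edges of G1 map to edges of G2, and |E(G1)| = |E(G2)| = 29, so φ is a bijection on edges as well as vertices. Hence G1 ≅ G2.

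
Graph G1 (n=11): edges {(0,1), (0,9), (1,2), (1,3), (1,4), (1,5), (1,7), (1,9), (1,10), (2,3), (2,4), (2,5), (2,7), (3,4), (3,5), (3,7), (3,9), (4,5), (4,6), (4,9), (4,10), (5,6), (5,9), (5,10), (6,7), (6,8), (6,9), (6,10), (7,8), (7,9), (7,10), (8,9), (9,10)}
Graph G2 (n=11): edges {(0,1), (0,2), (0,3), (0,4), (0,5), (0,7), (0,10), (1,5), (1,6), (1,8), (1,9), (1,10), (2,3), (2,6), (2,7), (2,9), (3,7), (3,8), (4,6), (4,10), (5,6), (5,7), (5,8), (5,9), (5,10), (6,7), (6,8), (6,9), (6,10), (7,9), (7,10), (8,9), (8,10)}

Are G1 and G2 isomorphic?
No, not isomorphic

The graphs are NOT isomorphic.

Degrees in G1: deg(0)=2, deg(1)=8, deg(2)=5, deg(3)=6, deg(4)=7, deg(5)=7, deg(6)=6, deg(7)=7, deg(8)=3, deg(9)=9, deg(10)=6.
Sorted degree sequence of G1: [9, 8, 7, 7, 7, 6, 6, 6, 5, 3, 2].
Degrees in G2: deg(0)=7, deg(1)=6, deg(2)=5, deg(3)=4, deg(4)=3, deg(5)=7, deg(6)=8, deg(7)=7, deg(8)=6, deg(9)=6, deg(10)=7.
Sorted degree sequence of G2: [8, 7, 7, 7, 7, 6, 6, 6, 5, 4, 3].
The (sorted) degree sequence is an isomorphism invariant, so since G1 and G2 have different degree sequences they cannot be isomorphic.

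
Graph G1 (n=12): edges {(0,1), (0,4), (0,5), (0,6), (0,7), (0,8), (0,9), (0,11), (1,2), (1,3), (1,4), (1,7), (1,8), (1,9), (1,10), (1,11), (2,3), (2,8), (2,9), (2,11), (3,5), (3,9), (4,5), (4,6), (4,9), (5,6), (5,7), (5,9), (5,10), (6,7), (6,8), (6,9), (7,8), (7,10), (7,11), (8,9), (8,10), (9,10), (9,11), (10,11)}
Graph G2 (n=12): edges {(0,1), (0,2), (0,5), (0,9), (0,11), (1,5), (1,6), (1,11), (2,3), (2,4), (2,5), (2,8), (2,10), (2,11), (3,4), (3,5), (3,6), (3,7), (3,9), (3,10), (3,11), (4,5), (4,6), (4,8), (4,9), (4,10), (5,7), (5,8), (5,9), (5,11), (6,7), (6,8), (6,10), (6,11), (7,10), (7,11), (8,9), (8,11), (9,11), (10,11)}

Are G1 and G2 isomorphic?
Yes, isomorphic

The graphs are isomorphic.
One valid mapping φ: V(G1) → V(G2): 0→3, 1→5, 2→0, 3→1, 4→7, 5→6, 6→10, 7→4, 8→2, 9→11, 10→8, 11→9

Verify φ preserves adjacency — for each edge of G1, its image is an edge of G2:
  (0,1) → (φ(0),φ(1)) = (3,5) ∈ E(G2) ✓
  (0,4) → (φ(0),φ(4)) = (3,7) ∈ E(G2) ✓
  (0,5) → (φ(0),φ(5)) = (3,6) ∈ E(G2) ✓
  (0,6) → (φ(0),φ(6)) = (3,10) ∈ E(G2) ✓
  (0,7) → (φ(0),φ(7)) = (3,4) ∈ E(G2) ✓
  (0,8) → (φ(0),φ(8)) = (2,3) ∈ E(G2) ✓
  (0,9) → (φ(0),φ(9)) = (3,11) ∈ E(G2) ✓
  (0,11) → (φ(0),φ(11)) = (3,9) ∈ E(G2) ✓
  (1,2) → (φ(1),φ(2)) = (0,5) ∈ E(G2) ✓
  (1,3) → (φ(1),φ(3)) = (1,5) ∈ E(G2) ✓
  (1,4) → (φ(1),φ(4)) = (5,7) ∈ E(G2) ✓
  (1,7) → (φ(1),φ(7)) = (4,5) ∈ E(G2) ✓
  (1,8) → (φ(1),φ(8)) = (2,5) ∈ E(G2) ✓
  (1,9) → (φ(1),φ(9)) = (5,11) ∈ E(G2) ✓
  (1,10) → (φ(1),φ(10)) = (5,8) ∈ E(G2) ✓
  (1,11) → (φ(1),φ(11)) = (5,9) ∈ E(G2) ✓
  (2,3) → (φ(2),φ(3)) = (0,1) ∈ E(G2) ✓
  (2,8) → (φ(2),φ(8)) = (0,2) ∈ E(G2) ✓
  (2,9) → (φ(2),φ(9)) = (0,11) ∈ E(G2) ✓
  (2,11) → (φ(2),φ(11)) = (0,9) ∈ E(G2) ✓
  (3,5) → (φ(3),φ(5)) = (1,6) ∈ E(G2) ✓
  (3,9) → (φ(3),φ(9)) = (1,11) ∈ E(G2) ✓
  (4,5) → (φ(4),φ(5)) = (6,7) ∈ E(G2) ✓
  (4,6) → (φ(4),φ(6)) = (7,10) ∈ E(G2) ✓
  (4,9) → (φ(4),φ(9)) = (7,11) ∈ E(G2) ✓
  (5,6) → (φ(5),φ(6)) = (6,10) ∈ E(G2) ✓
  (5,7) → (φ(5),φ(7)) = (4,6) ∈ E(G2) ✓
  (5,9) → (φ(5),φ(9)) = (6,11) ∈ E(G2) ✓
  (5,10) → (φ(5),φ(10)) = (6,8) ∈ E(G2) ✓
  (6,7) → (φ(6),φ(7)) = (4,10) ∈ E(G2) ✓
  (6,8) → (φ(6),φ(8)) = (2,10) ∈ E(G2) ✓
  (6,9) → (φ(6),φ(9)) = (10,11) ∈ E(G2) ✓
  (7,8) → (φ(7),φ(8)) = (2,4) ∈ E(G2) ✓
  (7,10) → (φ(7),φ(10)) = (4,8) ∈ E(G2) ✓
  (7,11) → (φ(7),φ(11)) = (4,9) ∈ E(G2) ✓
  (8,9) → (φ(8),φ(9)) = (2,11) ∈ E(G2) ✓
  (8,10) → (φ(8),φ(10)) = (2,8) ∈ E(G2) ✓
  (9,10) → (φ(9),φ(10)) = (8,11) ∈ E(G2) ✓
  (9,11) → (φ(9),φ(11)) = (9,11) ∈ E(G2) ✓
  (10,11) → (φ(10),φ(11)) = (8,9) ∈ E(G2) ✓
All 40 edges of G1 map to edges of G2, and |E(G1)| = |E(G2)| = 40, so φ is a bijection on edges as well as vertices. Hence G1 ≅ G2.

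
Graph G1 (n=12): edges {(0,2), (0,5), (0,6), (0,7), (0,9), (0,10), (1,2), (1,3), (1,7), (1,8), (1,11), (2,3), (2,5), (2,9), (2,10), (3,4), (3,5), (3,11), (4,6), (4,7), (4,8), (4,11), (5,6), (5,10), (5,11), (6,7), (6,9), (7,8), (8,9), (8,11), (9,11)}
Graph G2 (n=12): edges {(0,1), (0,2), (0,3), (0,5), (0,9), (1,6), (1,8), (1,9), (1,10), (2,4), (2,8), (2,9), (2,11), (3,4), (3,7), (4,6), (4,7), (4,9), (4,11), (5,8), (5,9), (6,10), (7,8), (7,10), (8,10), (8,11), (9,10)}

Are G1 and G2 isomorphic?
No, not isomorphic

The graphs are NOT isomorphic.

Degrees in G1: deg(0)=6, deg(1)=5, deg(2)=6, deg(3)=5, deg(4)=5, deg(5)=6, deg(6)=5, deg(7)=5, deg(8)=5, deg(9)=5, deg(10)=3, deg(11)=6.
Sorted degree sequence of G1: [6, 6, 6, 6, 5, 5, 5, 5, 5, 5, 5, 3].
Degrees in G2: deg(0)=5, deg(1)=5, deg(2)=5, deg(3)=3, deg(4)=6, deg(5)=3, deg(6)=3, deg(7)=4, deg(8)=6, deg(9)=6, deg(10)=5, deg(11)=3.
Sorted degree sequence of G2: [6, 6, 6, 5, 5, 5, 5, 4, 3, 3, 3, 3].
The (sorted) degree sequence is an isomorphism invariant, so since G1 and G2 have different degree sequences they cannot be isomorphic.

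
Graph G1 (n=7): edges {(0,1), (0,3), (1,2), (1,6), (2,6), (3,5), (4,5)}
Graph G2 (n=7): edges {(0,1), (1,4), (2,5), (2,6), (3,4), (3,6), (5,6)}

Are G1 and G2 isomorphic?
Yes, isomorphic

The graphs are isomorphic.
One valid mapping φ: V(G1) → V(G2): 0→3, 1→6, 2→5, 3→4, 4→0, 5→1, 6→2

Verify φ preserves adjacency — for each edge of G1, its image is an edge of G2:
  (0,1) → (φ(0),φ(1)) = (3,6) ∈ E(G2) ✓
  (0,3) → (φ(0),φ(3)) = (3,4) ∈ E(G2) ✓
  (1,2) → (φ(1),φ(2)) = (5,6) ∈ E(G2) ✓
  (1,6) → (φ(1),φ(6)) = (2,6) ∈ E(G2) ✓
  (2,6) → (φ(2),φ(6)) = (2,5) ∈ E(G2) ✓
  (3,5) → (φ(3),φ(5)) = (1,4) ∈ E(G2) ✓
  (4,5) → (φ(4),φ(5)) = (0,1) ∈ E(G2) ✓
All 7 edges of G1 map to edges of G2, and |E(G1)| = |E(G2)| = 7, so φ is a bijection on edges as well as vertices. Hence G1 ≅ G2.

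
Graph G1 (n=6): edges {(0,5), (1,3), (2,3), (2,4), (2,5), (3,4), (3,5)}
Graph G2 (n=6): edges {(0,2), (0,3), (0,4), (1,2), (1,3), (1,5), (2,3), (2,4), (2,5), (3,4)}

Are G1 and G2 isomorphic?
No, not isomorphic

The graphs are NOT isomorphic.

Counting triangles (3-cliques): G1 has 2, G2 has 6.
Triangle count is an isomorphism invariant, so differing triangle counts rule out isomorphism.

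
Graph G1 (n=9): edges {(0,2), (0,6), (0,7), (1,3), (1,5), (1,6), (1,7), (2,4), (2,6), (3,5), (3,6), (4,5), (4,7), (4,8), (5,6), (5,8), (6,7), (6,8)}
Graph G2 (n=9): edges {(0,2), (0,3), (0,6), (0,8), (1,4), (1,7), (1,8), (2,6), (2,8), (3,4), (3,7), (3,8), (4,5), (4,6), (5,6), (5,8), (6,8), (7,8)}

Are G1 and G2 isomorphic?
Yes, isomorphic

The graphs are isomorphic.
One valid mapping φ: V(G1) → V(G2): 0→7, 1→0, 2→1, 3→2, 4→4, 5→6, 6→8, 7→3, 8→5

Verify φ preserves adjacency — for each edge of G1, its image is an edge of G2:
  (0,2) → (φ(0),φ(2)) = (1,7) ∈ E(G2) ✓
  (0,6) → (φ(0),φ(6)) = (7,8) ∈ E(G2) ✓
  (0,7) → (φ(0),φ(7)) = (3,7) ∈ E(G2) ✓
  (1,3) → (φ(1),φ(3)) = (0,2) ∈ E(G2) ✓
  (1,5) → (φ(1),φ(5)) = (0,6) ∈ E(G2) ✓
  (1,6) → (φ(1),φ(6)) = (0,8) ∈ E(G2) ✓
  (1,7) → (φ(1),φ(7)) = (0,3) ∈ E(G2) ✓
  (2,4) → (φ(2),φ(4)) = (1,4) ∈ E(G2) ✓
  (2,6) → (φ(2),φ(6)) = (1,8) ∈ E(G2) ✓
  (3,5) → (φ(3),φ(5)) = (2,6) ∈ E(G2) ✓
  (3,6) → (φ(3),φ(6)) = (2,8) ∈ E(G2) ✓
  (4,5) → (φ(4),φ(5)) = (4,6) ∈ E(G2) ✓
  (4,7) → (φ(4),φ(7)) = (3,4) ∈ E(G2) ✓
  (4,8) → (φ(4),φ(8)) = (4,5) ∈ E(G2) ✓
  (5,6) → (φ(5),φ(6)) = (6,8) ∈ E(G2) ✓
  (5,8) → (φ(5),φ(8)) = (5,6) ∈ E(G2) ✓
  (6,7) → (φ(6),φ(7)) = (3,8) ∈ E(G2) ✓
  (6,8) → (φ(6),φ(8)) = (5,8) ∈ E(G2) ✓
All 18 edges of G1 map to edges of G2, and |E(G1)| = |E(G2)| = 18, so φ is a bijection on edges as well as vertices. Hence G1 ≅ G2.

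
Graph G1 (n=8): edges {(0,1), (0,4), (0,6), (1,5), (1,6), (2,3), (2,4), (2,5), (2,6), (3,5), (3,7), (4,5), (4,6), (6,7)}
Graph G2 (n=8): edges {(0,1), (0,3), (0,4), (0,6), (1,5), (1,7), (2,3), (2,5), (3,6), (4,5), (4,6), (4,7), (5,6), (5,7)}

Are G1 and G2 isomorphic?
Yes, isomorphic

The graphs are isomorphic.
One valid mapping φ: V(G1) → V(G2): 0→7, 1→1, 2→6, 3→3, 4→4, 5→0, 6→5, 7→2

Verify φ preserves adjacency — for each edge of G1, its image is an edge of G2:
  (0,1) → (φ(0),φ(1)) = (1,7) ∈ E(G2) ✓
  (0,4) → (φ(0),φ(4)) = (4,7) ∈ E(G2) ✓
  (0,6) → (φ(0),φ(6)) = (5,7) ∈ E(G2) ✓
  (1,5) → (φ(1),φ(5)) = (0,1) ∈ E(G2) ✓
  (1,6) → (φ(1),φ(6)) = (1,5) ∈ E(G2) ✓
  (2,3) → (φ(2),φ(3)) = (3,6) ∈ E(G2) ✓
  (2,4) → (φ(2),φ(4)) = (4,6) ∈ E(G2) ✓
  (2,5) → (φ(2),φ(5)) = (0,6) ∈ E(G2) ✓
  (2,6) → (φ(2),φ(6)) = (5,6) ∈ E(G2) ✓
  (3,5) → (φ(3),φ(5)) = (0,3) ∈ E(G2) ✓
  (3,7) → (φ(3),φ(7)) = (2,3) ∈ E(G2) ✓
  (4,5) → (φ(4),φ(5)) = (0,4) ∈ E(G2) ✓
  (4,6) → (φ(4),φ(6)) = (4,5) ∈ E(G2) ✓
  (6,7) → (φ(6),φ(7)) = (2,5) ∈ E(G2) ✓
All 14 edges of G1 map to edges of G2, and |E(G1)| = |E(G2)| = 14, so φ is a bijection on edges as well as vertices. Hence G1 ≅ G2.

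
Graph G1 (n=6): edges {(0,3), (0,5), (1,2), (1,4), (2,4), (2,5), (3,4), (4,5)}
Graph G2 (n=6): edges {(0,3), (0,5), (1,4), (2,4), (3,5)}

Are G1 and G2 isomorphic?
No, not isomorphic

The graphs are NOT isomorphic.

Connected components of G1: 1 component(s) with vertex sets [[0, 1, 2, 3, 4, 5]], sizes [6].
Connected components of G2: 2 component(s) with vertex sets [[0, 3, 5], [1, 2, 4]], sizes [3, 3].
The number of connected components (and the multiset of component sizes) is an isomorphism invariant — an isomorphism maps each component of G1 bijectively onto a component of G2. Since G1 has 1 component(s) and G2 has 2, they cannot be isomorphic.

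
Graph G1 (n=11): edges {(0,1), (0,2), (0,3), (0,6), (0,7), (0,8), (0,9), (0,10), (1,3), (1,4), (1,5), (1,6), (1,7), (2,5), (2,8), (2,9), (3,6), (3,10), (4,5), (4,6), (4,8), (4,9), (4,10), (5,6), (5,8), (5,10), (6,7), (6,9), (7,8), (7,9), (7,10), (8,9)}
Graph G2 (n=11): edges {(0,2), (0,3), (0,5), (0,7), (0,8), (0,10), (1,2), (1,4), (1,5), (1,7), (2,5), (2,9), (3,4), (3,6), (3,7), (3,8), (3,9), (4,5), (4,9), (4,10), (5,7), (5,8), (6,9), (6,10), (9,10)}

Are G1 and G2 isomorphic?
No, not isomorphic

The graphs are NOT isomorphic.

Degrees in G1: deg(0)=8, deg(1)=6, deg(2)=4, deg(3)=4, deg(4)=6, deg(5)=6, deg(6)=7, deg(7)=6, deg(8)=6, deg(9)=6, deg(10)=5.
Sorted degree sequence of G1: [8, 7, 6, 6, 6, 6, 6, 6, 5, 4, 4].
Degrees in G2: deg(0)=6, deg(1)=4, deg(2)=4, deg(3)=6, deg(4)=5, deg(5)=6, deg(6)=3, deg(7)=4, deg(8)=3, deg(9)=5, deg(10)=4.
Sorted degree sequence of G2: [6, 6, 6, 5, 5, 4, 4, 4, 4, 3, 3].
The (sorted) degree sequence is an isomorphism invariant, so since G1 and G2 have different degree sequences they cannot be isomorphic.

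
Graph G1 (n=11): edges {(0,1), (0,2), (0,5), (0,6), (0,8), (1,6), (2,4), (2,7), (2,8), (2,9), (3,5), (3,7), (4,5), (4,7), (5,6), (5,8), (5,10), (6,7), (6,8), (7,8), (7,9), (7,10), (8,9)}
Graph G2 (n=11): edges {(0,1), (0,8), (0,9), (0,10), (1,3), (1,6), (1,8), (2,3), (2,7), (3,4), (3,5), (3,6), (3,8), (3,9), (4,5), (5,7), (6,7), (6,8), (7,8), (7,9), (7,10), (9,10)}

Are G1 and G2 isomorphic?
No, not isomorphic

The graphs are NOT isomorphic.

Degrees in G1: deg(0)=5, deg(1)=2, deg(2)=5, deg(3)=2, deg(4)=3, deg(5)=6, deg(6)=5, deg(7)=7, deg(8)=6, deg(9)=3, deg(10)=2.
Sorted degree sequence of G1: [7, 6, 6, 5, 5, 5, 3, 3, 2, 2, 2].
Degrees in G2: deg(0)=4, deg(1)=4, deg(2)=2, deg(3)=7, deg(4)=2, deg(5)=3, deg(6)=4, deg(7)=6, deg(8)=5, deg(9)=4, deg(10)=3.
Sorted degree sequence of G2: [7, 6, 5, 4, 4, 4, 4, 3, 3, 2, 2].
The (sorted) degree sequence is an isomorphism invariant, so since G1 and G2 have different degree sequences they cannot be isomorphic.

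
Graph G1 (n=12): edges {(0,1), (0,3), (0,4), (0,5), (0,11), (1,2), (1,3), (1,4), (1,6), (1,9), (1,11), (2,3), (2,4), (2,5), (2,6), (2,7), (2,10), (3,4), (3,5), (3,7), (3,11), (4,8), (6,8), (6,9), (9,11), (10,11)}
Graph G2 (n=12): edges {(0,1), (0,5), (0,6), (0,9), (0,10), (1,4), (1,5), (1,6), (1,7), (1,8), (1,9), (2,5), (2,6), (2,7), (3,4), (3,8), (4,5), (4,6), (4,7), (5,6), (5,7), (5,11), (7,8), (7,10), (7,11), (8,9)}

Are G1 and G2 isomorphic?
Yes, isomorphic

The graphs are isomorphic.
One valid mapping φ: V(G1) → V(G2): 0→6, 1→1, 2→7, 3→5, 4→4, 5→2, 6→8, 7→11, 8→3, 9→9, 10→10, 11→0

Verify φ preserves adjacency — for each edge of G1, its image is an edge of G2:
  (0,1) → (φ(0),φ(1)) = (1,6) ∈ E(G2) ✓
  (0,3) → (φ(0),φ(3)) = (5,6) ∈ E(G2) ✓
  (0,4) → (φ(0),φ(4)) = (4,6) ∈ E(G2) ✓
  (0,5) → (φ(0),φ(5)) = (2,6) ∈ E(G2) ✓
  (0,11) → (φ(0),φ(11)) = (0,6) ∈ E(G2) ✓
  (1,2) → (φ(1),φ(2)) = (1,7) ∈ E(G2) ✓
  (1,3) → (φ(1),φ(3)) = (1,5) ∈ E(G2) ✓
  (1,4) → (φ(1),φ(4)) = (1,4) ∈ E(G2) ✓
  (1,6) → (φ(1),φ(6)) = (1,8) ∈ E(G2) ✓
  (1,9) → (φ(1),φ(9)) = (1,9) ∈ E(G2) ✓
  (1,11) → (φ(1),φ(11)) = (0,1) ∈ E(G2) ✓
  (2,3) → (φ(2),φ(3)) = (5,7) ∈ E(G2) ✓
  (2,4) → (φ(2),φ(4)) = (4,7) ∈ E(G2) ✓
  (2,5) → (φ(2),φ(5)) = (2,7) ∈ E(G2) ✓
  (2,6) → (φ(2),φ(6)) = (7,8) ∈ E(G2) ✓
  (2,7) → (φ(2),φ(7)) = (7,11) ∈ E(G2) ✓
  (2,10) → (φ(2),φ(10)) = (7,10) ∈ E(G2) ✓
  (3,4) → (φ(3),φ(4)) = (4,5) ∈ E(G2) ✓
  (3,5) → (φ(3),φ(5)) = (2,5) ∈ E(G2) ✓
  (3,7) → (φ(3),φ(7)) = (5,11) ∈ E(G2) ✓
  (3,11) → (φ(3),φ(11)) = (0,5) ∈ E(G2) ✓
  (4,8) → (φ(4),φ(8)) = (3,4) ∈ E(G2) ✓
  (6,8) → (φ(6),φ(8)) = (3,8) ∈ E(G2) ✓
  (6,9) → (φ(6),φ(9)) = (8,9) ∈ E(G2) ✓
  (9,11) → (φ(9),φ(11)) = (0,9) ∈ E(G2) ✓
  (10,11) → (φ(10),φ(11)) = (0,10) ∈ E(G2) ✓
All 26 edges of G1 map to edges of G2, and |E(G1)| = |E(G2)| = 26, so φ is a bijection on edges as well as vertices. Hence G1 ≅ G2.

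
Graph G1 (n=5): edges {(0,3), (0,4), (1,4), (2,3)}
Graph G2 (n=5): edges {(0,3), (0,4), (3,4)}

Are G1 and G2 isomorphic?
No, not isomorphic

The graphs are NOT isomorphic.

Connected components of G1: 1 component(s) with vertex sets [[0, 1, 2, 3, 4]], sizes [5].
Connected components of G2: 3 component(s) with vertex sets [[1], [2], [0, 3, 4]], sizes [1, 1, 3].
The number of connected components (and the multiset of component sizes) is an isomorphism invariant — an isomorphism maps each component of G1 bijectively onto a component of G2. Since G1 has 1 component(s) and G2 has 3, they cannot be isomorphic.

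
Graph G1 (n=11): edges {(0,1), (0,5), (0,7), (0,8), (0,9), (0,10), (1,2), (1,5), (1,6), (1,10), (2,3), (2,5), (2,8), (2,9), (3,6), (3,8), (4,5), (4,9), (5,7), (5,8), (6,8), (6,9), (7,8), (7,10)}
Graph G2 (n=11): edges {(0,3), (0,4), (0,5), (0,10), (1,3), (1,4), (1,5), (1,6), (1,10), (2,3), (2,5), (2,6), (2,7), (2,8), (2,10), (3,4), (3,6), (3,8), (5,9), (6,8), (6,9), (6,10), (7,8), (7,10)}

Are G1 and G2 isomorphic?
Yes, isomorphic

The graphs are isomorphic.
One valid mapping φ: V(G1) → V(G2): 0→2, 1→10, 2→1, 3→4, 4→9, 5→6, 6→0, 7→8, 8→3, 9→5, 10→7

Verify φ preserves adjacency — for each edge of G1, its image is an edge of G2:
  (0,1) → (φ(0),φ(1)) = (2,10) ∈ E(G2) ✓
  (0,5) → (φ(0),φ(5)) = (2,6) ∈ E(G2) ✓
  (0,7) → (φ(0),φ(7)) = (2,8) ∈ E(G2) ✓
  (0,8) → (φ(0),φ(8)) = (2,3) ∈ E(G2) ✓
  (0,9) → (φ(0),φ(9)) = (2,5) ∈ E(G2) ✓
  (0,10) → (φ(0),φ(10)) = (2,7) ∈ E(G2) ✓
  (1,2) → (φ(1),φ(2)) = (1,10) ∈ E(G2) ✓
  (1,5) → (φ(1),φ(5)) = (6,10) ∈ E(G2) ✓
  (1,6) → (φ(1),φ(6)) = (0,10) ∈ E(G2) ✓
  (1,10) → (φ(1),φ(10)) = (7,10) ∈ E(G2) ✓
  (2,3) → (φ(2),φ(3)) = (1,4) ∈ E(G2) ✓
  (2,5) → (φ(2),φ(5)) = (1,6) ∈ E(G2) ✓
  (2,8) → (φ(2),φ(8)) = (1,3) ∈ E(G2) ✓
  (2,9) → (φ(2),φ(9)) = (1,5) ∈ E(G2) ✓
  (3,6) → (φ(3),φ(6)) = (0,4) ∈ E(G2) ✓
  (3,8) → (φ(3),φ(8)) = (3,4) ∈ E(G2) ✓
  (4,5) → (φ(4),φ(5)) = (6,9) ∈ E(G2) ✓
  (4,9) → (φ(4),φ(9)) = (5,9) ∈ E(G2) ✓
  (5,7) → (φ(5),φ(7)) = (6,8) ∈ E(G2) ✓
  (5,8) → (φ(5),φ(8)) = (3,6) ∈ E(G2) ✓
  (6,8) → (φ(6),φ(8)) = (0,3) ∈ E(G2) ✓
  (6,9) → (φ(6),φ(9)) = (0,5) ∈ E(G2) ✓
  (7,8) → (φ(7),φ(8)) = (3,8) ∈ E(G2) ✓
  (7,10) → (φ(7),φ(10)) = (7,8) ∈ E(G2) ✓
All 24 edges of G1 map to edges of G2, and |E(G1)| = |E(G2)| = 24, so φ is a bijection on edges as well as vertices. Hence G1 ≅ G2.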